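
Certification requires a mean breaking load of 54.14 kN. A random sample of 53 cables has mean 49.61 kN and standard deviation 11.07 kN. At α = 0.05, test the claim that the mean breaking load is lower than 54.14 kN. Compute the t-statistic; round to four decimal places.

H0: μ = 54.14; H1: μ < 54.14 (one-sample t-test, left-tailed).
t = (x̄ − μ₀)/(s/√n) = (49.61 − 54.14)/(11.07/√53) = -2.9791
df = n − 1 = 52
p-value = P(T ≤ -2.9791) ≈ 0.002
Since p ≈ 0.002 < α = 0.05, reject H0; the evidence is statistically significant.

-2.9791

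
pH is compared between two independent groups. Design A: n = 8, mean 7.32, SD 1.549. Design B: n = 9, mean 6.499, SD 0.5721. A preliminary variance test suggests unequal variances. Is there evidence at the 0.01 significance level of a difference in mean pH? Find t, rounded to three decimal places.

1.416

Let group 1 = design A, group 2 = design B. H0: μ_1 = μ_2; H1: μ_1 ≠ μ_2 (Welch's two-sample t-test, two-sided).
t = (x̄_1 − x̄_2)/√(s_1²/n_1 + s_2²/n_2) = (7.32 − 6.499)/√(1.549²/8 + 0.5721²/9) = 1.416
Welch–Satterthwaite df ≈ 8.69
Two-sided p-value ≈ 0.192
Since p ≈ 0.192 > α = 0.01, fail to reject H0; the data do not provide sufficient evidence against H0.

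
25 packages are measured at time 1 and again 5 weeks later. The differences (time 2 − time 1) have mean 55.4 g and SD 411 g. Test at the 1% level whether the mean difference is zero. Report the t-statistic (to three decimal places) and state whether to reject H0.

H0: μ_d = 0; H1: μ_d ≠ 0 (paired t-test on the differences, two-sided).
t = d̄/(s_d/√n) = 55.4/(411/√25) = 0.674
df = n − 1 = 24
Two-sided p-value ≈ 0.5068
Since p ≈ 0.5068 > α = 0.01, fail to reject H0; the data do not provide sufficient evidence against H0.

t = 0.674; fail to reject H0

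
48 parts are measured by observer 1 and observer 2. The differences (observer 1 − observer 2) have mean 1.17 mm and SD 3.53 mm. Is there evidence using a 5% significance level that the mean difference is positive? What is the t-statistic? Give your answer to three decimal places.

H0: μ_d = 0; H1: μ_d > 0 (paired t-test on the differences, right-tailed).
t = d̄/(s_d/√n) = 1.17/(3.53/√48) = 2.296
df = n − 1 = 47
p-value = P(T ≥ 2.296) ≈ 0.013
Since p ≈ 0.013 < α = 0.05, reject H0; the data support H1.

2.296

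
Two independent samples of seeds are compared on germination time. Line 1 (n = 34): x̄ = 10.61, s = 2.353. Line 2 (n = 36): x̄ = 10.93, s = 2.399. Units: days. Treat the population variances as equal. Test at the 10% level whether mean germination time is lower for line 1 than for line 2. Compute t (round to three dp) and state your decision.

t = -0.563; fail to reject H0

Let group 1 = line 1, group 2 = line 2. H0: μ_1 = μ_2; H1: μ_1 < μ_2 (two-sample pooled-variance t-test, left-tailed).
s_p² = [(34−1)·2.353² + (36−1)·2.399²]/(34+36−2) = 5.64912
t = (10.61 − 10.93)/√[5.64912·(1/34 + 1/36)] = -0.563
df = n₁ + n₂ − 2 = 68
p-value = P(T ≤ -0.563) ≈ 0.288
Since p ≈ 0.288 > α = 0.1, fail to reject H0; the evidence is not statistically significant.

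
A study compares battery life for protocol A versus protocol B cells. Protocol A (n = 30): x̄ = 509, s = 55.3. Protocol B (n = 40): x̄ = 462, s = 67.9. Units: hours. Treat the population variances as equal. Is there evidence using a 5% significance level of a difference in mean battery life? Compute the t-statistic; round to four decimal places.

3.0969

Let group 1 = protocol A, group 2 = protocol B. H0: μ_1 = μ_2; H1: μ_1 ≠ μ_2 (two-sample pooled-variance t-test, two-sided).
s_p² = [(30−1)·55.3² + (40−1)·67.9²]/(30+40−2) = 3948.39
t = (509 − 462)/√[3948.39·(1/30 + 1/40)] = 3.0969
df = n₁ + n₂ − 2 = 68
Two-sided p-value ≈ 0.003
Since p ≈ 0.003 < α = 0.05, reject H0; the data support H1.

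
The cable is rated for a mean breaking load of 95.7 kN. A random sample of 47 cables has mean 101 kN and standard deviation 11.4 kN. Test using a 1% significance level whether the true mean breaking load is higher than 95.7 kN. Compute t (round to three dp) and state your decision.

H0: μ = 95.7; H1: μ > 95.7 (one-sample t-test, right-tailed).
t = (x̄ − μ₀)/(s/√n) = (101 − 95.7)/(11.4/√47) = 3.187
df = n − 1 = 46
p-value = P(T ≥ 3.187) ≈ 0.001
Since p ≈ 0.001 < α = 0.01, reject H0; the evidence is statistically significant.

t = 3.187; reject H0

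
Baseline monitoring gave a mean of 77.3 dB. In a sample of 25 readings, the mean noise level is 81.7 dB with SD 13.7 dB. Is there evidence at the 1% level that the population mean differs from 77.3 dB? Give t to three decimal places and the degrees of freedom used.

H0: μ = 77.3; H1: μ ≠ 77.3 (one-sample t-test, two-sided).
t = (x̄ − μ₀)/(s/√n) = (81.7 − 77.3)/(13.7/√25) = 1.606
df = n − 1 = 24
Two-sided p-value ≈ 0.121
Since p ≈ 0.121 > α = 0.01, fail to reject H0; the evidence is not statistically significant.

t = 1.606, df = 24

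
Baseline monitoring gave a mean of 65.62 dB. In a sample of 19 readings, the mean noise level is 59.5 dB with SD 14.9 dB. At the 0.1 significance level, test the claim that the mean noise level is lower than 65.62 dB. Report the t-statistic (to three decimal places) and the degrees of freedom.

t = -1.790, df = 18

H0: μ = 65.62; H1: μ < 65.62 (one-sample t-test, left-tailed).
t = (x̄ − μ₀)/(s/√n) = (59.5 − 65.62)/(14.9/√19) = -1.790
df = n − 1 = 18
p-value = P(T ≤ -1.790) ≈ 0.045
Since p ≈ 0.045 < α = 0.1, reject H0; the data support H1.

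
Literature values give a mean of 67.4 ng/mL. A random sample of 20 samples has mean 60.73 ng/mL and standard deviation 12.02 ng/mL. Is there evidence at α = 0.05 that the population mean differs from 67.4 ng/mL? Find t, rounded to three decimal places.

-2.482

H0: μ = 67.4; H1: μ ≠ 67.4 (one-sample t-test, two-sided).
t = (x̄ − μ₀)/(s/√n) = (60.73 − 67.4)/(12.02/√20) = -2.482
df = n − 1 = 19
Two-sided p-value ≈ 0.0226
Since p ≈ 0.0226 < α = 0.05, reject H0; the data support H1.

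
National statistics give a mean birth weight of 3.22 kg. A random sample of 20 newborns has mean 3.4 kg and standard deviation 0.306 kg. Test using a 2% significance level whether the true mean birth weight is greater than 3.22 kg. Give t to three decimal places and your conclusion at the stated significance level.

H0: μ = 3.22; H1: μ > 3.22 (one-sample t-test, right-tailed).
t = (x̄ − μ₀)/(s/√n) = (3.4 − 3.22)/(0.306/√20) = 2.631
df = n − 1 = 19
p-value = P(T ≥ 2.631) ≈ 0.008
Since p ≈ 0.008 < α = 0.02, reject H0; the evidence is statistically significant.

t = 2.631; reject H0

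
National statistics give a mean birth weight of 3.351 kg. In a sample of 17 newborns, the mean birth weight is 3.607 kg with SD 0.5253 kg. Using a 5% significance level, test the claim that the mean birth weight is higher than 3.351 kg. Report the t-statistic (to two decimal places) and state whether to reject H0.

t = 2.01; reject H0

H0: μ = 3.351; H1: μ > 3.351 (one-sample t-test, right-tailed).
t = (x̄ − μ₀)/(s/√n) = (3.607 − 3.351)/(0.5253/√17) = 2.01
df = n − 1 = 16
p-value = P(T ≥ 2.01) ≈ 0.0308
Since p ≈ 0.0308 < α = 0.05, reject H0; the evidence is statistically significant.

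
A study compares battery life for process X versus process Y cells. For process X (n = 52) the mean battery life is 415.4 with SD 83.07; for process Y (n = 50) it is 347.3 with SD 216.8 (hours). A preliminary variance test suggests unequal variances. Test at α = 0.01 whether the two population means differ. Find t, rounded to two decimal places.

2.08

Let group 1 = process X, group 2 = process Y. H0: μ_1 = μ_2; H1: μ_1 ≠ μ_2 (Welch's two-sample t-test, two-sided).
t = (x̄_1 − x̄_2)/√(s_1²/n_1 + s_2²/n_2) = (415.4 − 347.3)/√(83.07²/52 + 216.8²/50) = 2.08
Welch–Satterthwaite df ≈ 62.61
Two-sided p-value ≈ 0.0417
Since p ≈ 0.0417 > α = 0.01, fail to reject H0; the data do not provide sufficient evidence against H0.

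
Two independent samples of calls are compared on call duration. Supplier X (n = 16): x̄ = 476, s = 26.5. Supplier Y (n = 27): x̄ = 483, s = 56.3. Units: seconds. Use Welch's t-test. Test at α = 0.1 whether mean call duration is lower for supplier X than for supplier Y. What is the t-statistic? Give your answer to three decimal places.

-0.551

Let group 1 = supplier X, group 2 = supplier Y. H0: μ_1 = μ_2; H1: μ_1 < μ_2 (Welch's two-sample t-test, left-tailed).
t = (x̄_1 − x̄_2)/√(s_1²/n_1 + s_2²/n_2) = (476 − 483)/√(26.5²/16 + 56.3²/27) = -0.551
Welch–Satterthwaite df ≈ 39.50
p-value = P(T ≤ -0.551) ≈ 0.2923
Since p ≈ 0.2923 > α = 0.1, fail to reject H0; the data do not provide sufficient evidence against H0.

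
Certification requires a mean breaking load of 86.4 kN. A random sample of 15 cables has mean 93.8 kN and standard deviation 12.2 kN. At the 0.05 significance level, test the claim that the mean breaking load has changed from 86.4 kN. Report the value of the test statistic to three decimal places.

2.349

H0: μ = 86.4; H1: μ ≠ 86.4 (one-sample t-test, two-sided).
t = (x̄ − μ₀)/(s/√n) = (93.8 − 86.4)/(12.2/√15) = 2.349
df = n − 1 = 14
Two-sided p-value ≈ 0.0340
Since p ≈ 0.0340 < α = 0.05, reject H0; the evidence is statistically significant.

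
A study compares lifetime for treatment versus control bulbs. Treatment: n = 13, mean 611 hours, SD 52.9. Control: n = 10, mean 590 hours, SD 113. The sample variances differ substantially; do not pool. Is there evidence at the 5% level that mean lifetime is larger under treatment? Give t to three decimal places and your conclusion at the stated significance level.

Let group 1 = treatment, group 2 = control. H0: μ_1 = μ_2; H1: μ_1 > μ_2 (Welch's two-sample t-test, right-tailed).
t = (x̄_1 − x̄_2)/√(s_1²/n_1 + s_2²/n_2) = (611 − 590)/√(52.9²/13 + 113²/10) = 0.544
Welch–Satterthwaite df ≈ 12.03
p-value = P(T ≥ 0.544) ≈ 0.2983
Since p ≈ 0.2983 > α = 0.05, fail to reject H0; the evidence is not statistically significant.

t = 0.544; fail to reject H0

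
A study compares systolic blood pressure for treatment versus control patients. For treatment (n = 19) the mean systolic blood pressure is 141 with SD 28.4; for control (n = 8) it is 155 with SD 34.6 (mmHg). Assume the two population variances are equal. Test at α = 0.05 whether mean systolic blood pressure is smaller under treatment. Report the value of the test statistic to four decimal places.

-1.0976

Let group 1 = treatment, group 2 = control. H0: μ_1 = μ_2; H1: μ_1 < μ_2 (two-sample pooled-variance t-test, left-tailed).
s_p² = [(19−1)·28.4² + (8−1)·34.6²]/(19+8−2) = 915.928
t = (141 − 155)/√[915.928·(1/19 + 1/8)] = -1.0976
df = n₁ + n₂ − 2 = 25
p-value = P(T ≤ -1.0976) ≈ 0.1414
Since p ≈ 0.1414 > α = 0.05, fail to reject H0; the data do not provide sufficient evidence against H0.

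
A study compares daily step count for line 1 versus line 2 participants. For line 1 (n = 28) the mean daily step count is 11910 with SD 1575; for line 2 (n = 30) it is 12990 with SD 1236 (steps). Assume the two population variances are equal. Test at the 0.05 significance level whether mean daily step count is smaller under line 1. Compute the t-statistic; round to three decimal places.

Let group 1 = line 1, group 2 = line 2. H0: μ_1 = μ_2; H1: μ_1 < μ_2 (two-sample pooled-variance t-test, left-tailed).
s_p² = [(28−1)·1575² + (30−1)·1236²]/(28+30−2) = 1987140
t = (11910 − 12990)/√[1987140·(1/28 + 1/30)] = -2.916
df = n₁ + n₂ − 2 = 56
p-value = P(T ≤ -2.916) ≈ 0.003
Since p ≈ 0.003 < α = 0.05, reject H0; the data support H1.

-2.916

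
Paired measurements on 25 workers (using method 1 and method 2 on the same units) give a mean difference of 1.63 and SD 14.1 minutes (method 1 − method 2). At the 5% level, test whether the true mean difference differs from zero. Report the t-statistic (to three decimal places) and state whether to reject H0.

H0: μ_d = 0; H1: μ_d ≠ 0 (paired t-test on the differences, two-sided).
t = d̄/(s_d/√n) = 1.63/(14.1/√25) = 0.578
df = n − 1 = 24
Two-sided p-value ≈ 0.5686
Since p ≈ 0.5686 > α = 0.05, fail to reject H0; the data do not provide sufficient evidence against H0.

t = 0.578; fail to reject H0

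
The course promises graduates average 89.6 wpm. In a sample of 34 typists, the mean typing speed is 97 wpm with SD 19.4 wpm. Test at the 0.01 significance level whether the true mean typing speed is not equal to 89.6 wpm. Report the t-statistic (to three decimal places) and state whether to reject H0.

H0: μ = 89.6; H1: μ ≠ 89.6 (one-sample t-test, two-sided).
t = (x̄ − μ₀)/(s/√n) = (97 − 89.6)/(19.4/√34) = 2.224
df = n − 1 = 33
Two-sided p-value ≈ 0.0331
Since p ≈ 0.0331 > α = 0.01, fail to reject H0; the evidence is not statistically significant.

t = 2.224; fail to reject H0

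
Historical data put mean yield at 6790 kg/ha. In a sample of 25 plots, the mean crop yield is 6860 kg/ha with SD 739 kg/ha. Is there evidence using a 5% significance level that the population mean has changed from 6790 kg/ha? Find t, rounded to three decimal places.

0.474

H0: μ = 6790; H1: μ ≠ 6790 (one-sample t-test, two-sided).
t = (x̄ − μ₀)/(s/√n) = (6860 − 6790)/(739/√25) = 0.474
df = n − 1 = 24
Two-sided p-value ≈ 0.6401
Since p ≈ 0.6401 > α = 0.05, fail to reject H0; the data do not provide sufficient evidence against H0.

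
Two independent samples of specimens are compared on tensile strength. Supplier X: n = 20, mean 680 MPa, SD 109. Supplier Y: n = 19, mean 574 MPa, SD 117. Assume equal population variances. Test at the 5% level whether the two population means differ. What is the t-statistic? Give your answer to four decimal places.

2.9291

Let group 1 = supplier X, group 2 = supplier Y. H0: μ_1 = μ_2; H1: μ_1 ≠ μ_2 (two-sample pooled-variance t-test, two-sided).
s_p² = [(20−1)·109² + (19−1)·117²]/(20+19−2) = 12760.6
t = (680 − 574)/√[12760.6·(1/20 + 1/19)] = 2.9291
df = n₁ + n₂ − 2 = 37
Two-sided p-value ≈ 0.0058
Since p ≈ 0.0058 < α = 0.05, reject H0; the evidence is statistically significant.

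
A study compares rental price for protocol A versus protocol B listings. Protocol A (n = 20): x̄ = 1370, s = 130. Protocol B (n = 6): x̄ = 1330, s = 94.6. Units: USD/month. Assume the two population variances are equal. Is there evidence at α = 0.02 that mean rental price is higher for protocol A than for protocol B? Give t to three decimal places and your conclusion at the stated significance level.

Let group 1 = protocol A, group 2 = protocol B. H0: μ_1 = μ_2; H1: μ_1 > μ_2 (two-sample pooled-variance t-test, right-tailed).
s_p² = [(20−1)·130² + (6−1)·94.6²]/(20+6−2) = 15243.6
t = (1370 − 1330)/√[15243.6·(1/20 + 1/6)] = 0.696
df = n₁ + n₂ − 2 = 24
p-value = P(T ≥ 0.696) ≈ 0.2466
Since p ≈ 0.2466 > α = 0.02, fail to reject H0; the data do not provide sufficient evidence against H0.

t = 0.696; fail to reject H0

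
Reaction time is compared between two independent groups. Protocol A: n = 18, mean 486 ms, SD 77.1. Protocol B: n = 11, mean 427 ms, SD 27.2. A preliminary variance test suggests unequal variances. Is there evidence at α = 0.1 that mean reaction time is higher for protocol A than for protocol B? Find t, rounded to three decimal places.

Let group 1 = protocol A, group 2 = protocol B. H0: μ_1 = μ_2; H1: μ_1 > μ_2 (Welch's two-sample t-test, right-tailed).
t = (x̄_1 − x̄_2)/√(s_1²/n_1 + s_2²/n_2) = (486 − 427)/√(77.1²/18 + 27.2²/11) = 2.959
Welch–Satterthwaite df ≈ 23.01
p-value = P(T ≥ 2.959) ≈ 0.004
Since p ≈ 0.004 < α = 0.1, reject H0; the evidence is statistically significant.

2.959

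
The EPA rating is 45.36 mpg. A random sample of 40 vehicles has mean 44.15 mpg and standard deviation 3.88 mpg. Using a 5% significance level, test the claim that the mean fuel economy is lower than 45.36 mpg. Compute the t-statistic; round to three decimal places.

H0: μ = 45.36; H1: μ < 45.36 (one-sample t-test, left-tailed).
t = (x̄ − μ₀)/(s/√n) = (44.15 − 45.36)/(3.88/√40) = -1.972
df = n − 1 = 39
p-value = P(T ≤ -1.972) ≈ 0.028
Since p ≈ 0.028 < α = 0.05, reject H0; the data support H1.

-1.972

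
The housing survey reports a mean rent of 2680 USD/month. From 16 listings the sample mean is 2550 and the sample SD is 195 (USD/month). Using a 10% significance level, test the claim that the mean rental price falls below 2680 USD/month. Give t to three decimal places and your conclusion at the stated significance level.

H0: μ = 2680; H1: μ < 2680 (one-sample t-test, left-tailed).
t = (x̄ − μ₀)/(s/√n) = (2550 − 2680)/(195/√16) = -2.667
df = n − 1 = 15
p-value = P(T ≤ -2.667) ≈ 0.009
Since p ≈ 0.009 < α = 0.1, reject H0; the data support H1.

t = -2.667; reject H0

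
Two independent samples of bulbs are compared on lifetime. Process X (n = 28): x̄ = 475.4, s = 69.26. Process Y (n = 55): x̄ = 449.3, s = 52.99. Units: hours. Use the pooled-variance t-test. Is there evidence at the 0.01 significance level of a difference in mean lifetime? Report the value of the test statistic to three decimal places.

Let group 1 = process X, group 2 = process Y. H0: μ_1 = μ_2; H1: μ_1 ≠ μ_2 (two-sample pooled-variance t-test, two-sided).
s_p² = [(28−1)·69.26² + (55−1)·52.99²]/(28+55−2) = 3470.94
t = (475.4 − 449.3)/√[3470.94·(1/28 + 1/55)] = 1.908
df = n₁ + n₂ − 2 = 81
Two-sided p-value ≈ 0.060
Since p ≈ 0.060 > α = 0.01, fail to reject H0; the evidence is not statistically significant.

1.908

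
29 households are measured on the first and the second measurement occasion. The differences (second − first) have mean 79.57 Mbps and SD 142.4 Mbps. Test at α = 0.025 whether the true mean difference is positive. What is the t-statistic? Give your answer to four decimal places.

H0: μ_d = 0; H1: μ_d > 0 (paired t-test on the differences, right-tailed).
t = d̄/(s_d/√n) = 79.57/(142.4/√29) = 3.0091
df = n − 1 = 28
p-value = P(T ≥ 3.0091) ≈ 0.003
Since p ≈ 0.003 < α = 0.025, reject H0; the evidence is statistically significant.

3.0091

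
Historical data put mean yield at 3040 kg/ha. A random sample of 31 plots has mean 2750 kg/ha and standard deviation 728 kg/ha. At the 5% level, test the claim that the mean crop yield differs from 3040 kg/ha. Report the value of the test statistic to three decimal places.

-2.218

H0: μ = 3040; H1: μ ≠ 3040 (one-sample t-test, two-sided).
t = (x̄ − μ₀)/(s/√n) = (2750 − 3040)/(728/√31) = -2.218
df = n − 1 = 30
Two-sided p-value ≈ 0.034
Since p ≈ 0.034 < α = 0.05, reject H0; the data support H1.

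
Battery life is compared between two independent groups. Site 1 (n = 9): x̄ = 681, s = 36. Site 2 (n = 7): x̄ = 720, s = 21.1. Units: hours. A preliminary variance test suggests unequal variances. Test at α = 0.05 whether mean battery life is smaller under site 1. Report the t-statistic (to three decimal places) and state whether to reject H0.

t = -2.707; reject H0

Let group 1 = site 1, group 2 = site 2. H0: μ_1 = μ_2; H1: μ_1 < μ_2 (Welch's two-sample t-test, left-tailed).
t = (x̄_1 − x̄_2)/√(s_1²/n_1 + s_2²/n_2) = (681 − 720)/√(36²/9 + 21.1²/7) = -2.707
Welch–Satterthwaite df ≈ 13.20
p-value = P(T ≤ -2.707) ≈ 0.0089
Since p ≈ 0.0089 < α = 0.05, reject H0; the data support H1.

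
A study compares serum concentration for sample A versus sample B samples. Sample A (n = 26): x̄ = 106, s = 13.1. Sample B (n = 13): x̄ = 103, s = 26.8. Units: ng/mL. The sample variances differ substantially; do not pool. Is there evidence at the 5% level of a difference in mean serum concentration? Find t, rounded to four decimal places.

Let group 1 = sample A, group 2 = sample B. H0: μ_1 = μ_2; H1: μ_1 ≠ μ_2 (Welch's two-sample t-test, two-sided).
t = (x̄_1 − x̄_2)/√(s_1²/n_1 + s_2²/n_2) = (106 − 103)/√(13.1²/26 + 26.8²/13) = 0.3815
Welch–Satterthwaite df ≈ 14.94
Two-sided p-value ≈ 0.7082
Since p ≈ 0.7082 > α = 0.05, fail to reject H0; the evidence is not statistically significant.

0.3815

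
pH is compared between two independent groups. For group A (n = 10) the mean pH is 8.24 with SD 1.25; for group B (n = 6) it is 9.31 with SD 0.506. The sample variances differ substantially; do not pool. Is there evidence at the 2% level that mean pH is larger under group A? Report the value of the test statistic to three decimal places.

-2.399

Let group 1 = group A, group 2 = group B. H0: μ_1 = μ_2; H1: μ_1 > μ_2 (Welch's two-sample t-test, right-tailed).
t = (x̄_1 − x̄_2)/√(s_1²/n_1 + s_2²/n_2) = (8.24 − 9.31)/√(1.25²/10 + 0.506²/6) = -2.399
Welch–Satterthwaite df ≈ 12.86
p-value = P(T ≥ -2.399) ≈ 0.9838
Since p ≈ 0.9838 > α = 0.02, fail to reject H0; the evidence is not statistically significant.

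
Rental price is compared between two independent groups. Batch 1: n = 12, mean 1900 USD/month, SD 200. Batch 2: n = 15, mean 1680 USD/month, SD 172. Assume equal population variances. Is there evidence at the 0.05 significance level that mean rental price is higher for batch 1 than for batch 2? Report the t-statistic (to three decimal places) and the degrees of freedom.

Let group 1 = batch 1, group 2 = batch 2. H0: μ_1 = μ_2; H1: μ_1 > μ_2 (two-sample pooled-variance t-test, right-tailed).
s_p² = [(12−1)·200² + (15−1)·172²]/(12+15−2) = 34167
t = (1900 − 1680)/√[34167·(1/12 + 1/15)] = 3.073
df = n₁ + n₂ − 2 = 25
p-value = P(T ≥ 3.073) ≈ 0.0025
Since p ≈ 0.0025 < α = 0.05, reject H0; the evidence is statistically significant.

t = 3.073, df = 25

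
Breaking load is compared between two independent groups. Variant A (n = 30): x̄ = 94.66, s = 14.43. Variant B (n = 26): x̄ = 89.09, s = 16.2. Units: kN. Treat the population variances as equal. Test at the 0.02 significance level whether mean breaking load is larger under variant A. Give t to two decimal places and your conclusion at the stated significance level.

t = 1.36; fail to reject H0

Let group 1 = variant A, group 2 = variant B. H0: μ_1 = μ_2; H1: μ_1 > μ_2 (two-sample pooled-variance t-test, right-tailed).
s_p² = [(30−1)·14.43² + (26−1)·16.2²]/(30+26−2) = 233.324
t = (94.66 − 89.09)/√[233.324·(1/30 + 1/26)] = 1.36
df = n₁ + n₂ − 2 = 54
p-value = P(T ≥ 1.36) ≈ 0.090
Since p ≈ 0.090 > α = 0.02, fail to reject H0; the evidence is not statistically significant.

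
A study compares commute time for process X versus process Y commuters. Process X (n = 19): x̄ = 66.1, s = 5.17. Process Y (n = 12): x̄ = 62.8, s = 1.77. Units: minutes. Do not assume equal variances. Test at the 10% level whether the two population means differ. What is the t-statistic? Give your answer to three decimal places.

2.555

Let group 1 = process X, group 2 = process Y. H0: μ_1 = μ_2; H1: μ_1 ≠ μ_2 (Welch's two-sample t-test, two-sided).
t = (x̄_1 − x̄_2)/√(s_1²/n_1 + s_2²/n_2) = (66.1 − 62.8)/√(5.17²/19 + 1.77²/12) = 2.555
Welch–Satterthwaite df ≈ 23.95
Two-sided p-value ≈ 0.017
Since p ≈ 0.017 < α = 0.1, reject H0; the data support H1.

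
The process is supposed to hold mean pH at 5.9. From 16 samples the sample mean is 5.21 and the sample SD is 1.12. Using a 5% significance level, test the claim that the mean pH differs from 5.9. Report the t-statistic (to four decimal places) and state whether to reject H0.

H0: μ = 5.9; H1: μ ≠ 5.9 (one-sample t-test, two-sided).
t = (x̄ − μ₀)/(s/√n) = (5.21 − 5.9)/(1.12/√16) = -2.4643
df = n − 1 = 15
Two-sided p-value ≈ 0.0263
Since p ≈ 0.0263 < α = 0.05, reject H0; the data support H1.

t = -2.4643; reject H0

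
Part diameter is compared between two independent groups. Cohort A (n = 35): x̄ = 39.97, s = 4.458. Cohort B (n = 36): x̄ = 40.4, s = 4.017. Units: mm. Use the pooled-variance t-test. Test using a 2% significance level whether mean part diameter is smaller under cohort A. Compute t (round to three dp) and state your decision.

t = -0.427; fail to reject H0

Let group 1 = cohort A, group 2 = cohort B. H0: μ_1 = μ_2; H1: μ_1 < μ_2 (two-sample pooled-variance t-test, left-tailed).
s_p² = [(35−1)·4.458² + (36−1)·4.017²]/(35+36−2) = 17.9779
t = (39.97 − 40.4)/√[17.9779·(1/35 + 1/36)] = -0.427
df = n₁ + n₂ − 2 = 69
p-value = P(T ≤ -0.427) ≈ 0.335
Since p ≈ 0.335 > α = 0.02, fail to reject H0; the data do not provide sufficient evidence against H0.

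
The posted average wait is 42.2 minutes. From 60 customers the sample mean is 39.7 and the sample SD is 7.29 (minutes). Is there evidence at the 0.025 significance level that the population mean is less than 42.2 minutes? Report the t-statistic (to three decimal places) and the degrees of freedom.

t = -2.656, df = 59

H0: μ = 42.2; H1: μ < 42.2 (one-sample t-test, left-tailed).
t = (x̄ − μ₀)/(s/√n) = (39.7 − 42.2)/(7.29/√60) = -2.656
df = n − 1 = 59
p-value = P(T ≤ -2.656) ≈ 0.005
Since p ≈ 0.005 < α = 0.025, reject H0; the data support H1.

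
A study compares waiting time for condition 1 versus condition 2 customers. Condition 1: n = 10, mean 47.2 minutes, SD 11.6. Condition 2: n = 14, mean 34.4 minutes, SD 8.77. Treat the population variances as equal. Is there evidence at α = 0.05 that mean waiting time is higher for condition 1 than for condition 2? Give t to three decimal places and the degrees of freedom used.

Let group 1 = condition 1, group 2 = condition 2. H0: μ_1 = μ_2; H1: μ_1 > μ_2 (two-sample pooled-variance t-test, right-tailed).
s_p² = [(10−1)·11.6² + (14−1)·8.77²]/(10+14−2) = 100.496
t = (47.2 − 34.4)/√[100.496·(1/10 + 1/14)] = 3.084
df = n₁ + n₂ − 2 = 22
p-value = P(T ≥ 3.084) ≈ 0.003
Since p ≈ 0.003 < α = 0.05, reject H0; the data support H1.

t = 3.084, df = 22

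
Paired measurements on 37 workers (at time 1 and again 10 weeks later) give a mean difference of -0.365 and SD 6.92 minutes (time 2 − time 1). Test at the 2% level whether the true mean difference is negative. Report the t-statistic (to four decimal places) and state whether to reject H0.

H0: μ_d = 0; H1: μ_d < 0 (paired t-test on the differences, left-tailed).
t = d̄/(s_d/√n) = -0.365/(6.92/√37) = -0.3208
df = n − 1 = 36
p-value = P(T ≤ -0.3208) ≈ 0.3751
Since p ≈ 0.3751 > α = 0.02, fail to reject H0; the evidence is not statistically significant.

t = -0.3208; fail to reject H0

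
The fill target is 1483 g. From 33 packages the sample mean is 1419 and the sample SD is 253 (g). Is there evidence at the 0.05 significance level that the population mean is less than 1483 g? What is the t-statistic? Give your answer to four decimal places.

-1.4532

H0: μ = 1483; H1: μ < 1483 (one-sample t-test, left-tailed).
t = (x̄ − μ₀)/(s/√n) = (1419 − 1483)/(253/√33) = -1.4532
df = n − 1 = 32
p-value = P(T ≤ -1.4532) ≈ 0.0780
Since p ≈ 0.0780 > α = 0.05, fail to reject H0; the evidence is not statistically significant.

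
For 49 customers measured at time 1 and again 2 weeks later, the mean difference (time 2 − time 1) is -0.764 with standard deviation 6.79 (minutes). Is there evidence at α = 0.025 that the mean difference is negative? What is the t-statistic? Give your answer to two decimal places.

-0.79

H0: μ_d = 0; H1: μ_d < 0 (paired t-test on the differences, left-tailed).
t = d̄/(s_d/√n) = -0.764/(6.79/√49) = -0.79
df = n − 1 = 48
p-value = P(T ≤ -0.79) ≈ 0.2174
Since p ≈ 0.2174 > α = 0.025, fail to reject H0; the evidence is not statistically significant.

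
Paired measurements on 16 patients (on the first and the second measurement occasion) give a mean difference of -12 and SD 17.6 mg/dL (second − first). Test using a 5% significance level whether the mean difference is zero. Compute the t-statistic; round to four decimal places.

H0: μ_d = 0; H1: μ_d ≠ 0 (paired t-test on the differences, two-sided).
t = d̄/(s_d/√n) = -12/(17.6/√16) = -2.7273
df = n − 1 = 15
Two-sided p-value ≈ 0.016
Since p ≈ 0.016 < α = 0.05, reject H0; the data support H1.

-2.7273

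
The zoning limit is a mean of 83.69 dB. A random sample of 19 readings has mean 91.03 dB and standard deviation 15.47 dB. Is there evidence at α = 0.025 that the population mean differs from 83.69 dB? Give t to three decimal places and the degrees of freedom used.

t = 2.068, df = 18

H0: μ = 83.69; H1: μ ≠ 83.69 (one-sample t-test, two-sided).
t = (x̄ − μ₀)/(s/√n) = (91.03 − 83.69)/(15.47/√19) = 2.068
df = n − 1 = 18
Two-sided p-value ≈ 0.0533
Since p ≈ 0.0533 > α = 0.025, fail to reject H0; the data do not provide sufficient evidence against H0.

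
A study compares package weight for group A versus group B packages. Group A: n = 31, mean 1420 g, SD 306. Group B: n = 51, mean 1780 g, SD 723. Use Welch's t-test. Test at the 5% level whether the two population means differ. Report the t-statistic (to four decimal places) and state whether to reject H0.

Let group 1 = group A, group 2 = group B. H0: μ_1 = μ_2; H1: μ_1 ≠ μ_2 (Welch's two-sample t-test, two-sided).
t = (x̄_1 − x̄_2)/√(s_1²/n_1 + s_2²/n_2) = (1420 − 1780)/√(306²/31 + 723²/51) = -3.1251
Welch–Satterthwaite df ≈ 73.21
Two-sided p-value ≈ 0.003
Since p ≈ 0.003 < α = 0.05, reject H0; the evidence is statistically significant.

t = -3.1251; reject H0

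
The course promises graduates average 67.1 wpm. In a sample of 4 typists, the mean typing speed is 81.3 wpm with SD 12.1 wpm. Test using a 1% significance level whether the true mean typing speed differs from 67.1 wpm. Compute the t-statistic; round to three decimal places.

H0: μ = 67.1; H1: μ ≠ 67.1 (one-sample t-test, two-sided).
t = (x̄ − μ₀)/(s/√n) = (81.3 − 67.1)/(12.1/√4) = 2.347
df = n − 1 = 3
Two-sided p-value ≈ 0.1006
Since p ≈ 0.1006 > α = 0.01, fail to reject H0; the evidence is not statistically significant.

2.347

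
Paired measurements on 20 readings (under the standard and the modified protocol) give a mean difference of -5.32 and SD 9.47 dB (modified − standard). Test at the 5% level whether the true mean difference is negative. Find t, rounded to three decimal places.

H0: μ_d = 0; H1: μ_d < 0 (paired t-test on the differences, left-tailed).
t = d̄/(s_d/√n) = -5.32/(9.47/√20) = -2.512
df = n − 1 = 19
p-value = P(T ≤ -2.512) ≈ 0.0106
Since p ≈ 0.0106 < α = 0.05, reject H0; the data support H1.

-2.512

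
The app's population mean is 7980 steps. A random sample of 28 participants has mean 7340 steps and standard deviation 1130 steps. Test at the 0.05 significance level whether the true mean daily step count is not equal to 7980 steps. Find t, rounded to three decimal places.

-2.997

H0: μ = 7980; H1: μ ≠ 7980 (one-sample t-test, two-sided).
t = (x̄ − μ₀)/(s/√n) = (7340 − 7980)/(1130/√28) = -2.997
df = n − 1 = 27
Two-sided p-value ≈ 0.006
Since p ≈ 0.006 < α = 0.05, reject H0; the data support H1.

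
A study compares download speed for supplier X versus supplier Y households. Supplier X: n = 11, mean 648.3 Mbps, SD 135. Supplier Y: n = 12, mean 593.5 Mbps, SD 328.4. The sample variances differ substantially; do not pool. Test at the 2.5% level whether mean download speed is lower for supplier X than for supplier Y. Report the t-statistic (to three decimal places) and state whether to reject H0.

t = 0.531; fail to reject H0

Let group 1 = supplier X, group 2 = supplier Y. H0: μ_1 = μ_2; H1: μ_1 < μ_2 (Welch's two-sample t-test, left-tailed).
t = (x̄_1 − x̄_2)/√(s_1²/n_1 + s_2²/n_2) = (648.3 − 593.5)/√(135²/11 + 328.4²/12) = 0.531
Welch–Satterthwaite df ≈ 14.87
p-value = P(T ≤ 0.531) ≈ 0.698
Since p ≈ 0.698 > α = 0.025, fail to reject H0; the data do not provide sufficient evidence against H0.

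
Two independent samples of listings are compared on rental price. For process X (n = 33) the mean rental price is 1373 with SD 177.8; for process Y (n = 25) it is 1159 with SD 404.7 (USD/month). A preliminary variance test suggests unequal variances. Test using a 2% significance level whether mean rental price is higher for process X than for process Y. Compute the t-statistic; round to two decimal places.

2.47

Let group 1 = process X, group 2 = process Y. H0: μ_1 = μ_2; H1: μ_1 > μ_2 (Welch's two-sample t-test, right-tailed).
t = (x̄_1 − x̄_2)/√(s_1²/n_1 + s_2²/n_2) = (1373 − 1159)/√(177.8²/33 + 404.7²/25) = 2.47
Welch–Satterthwaite df ≈ 31.03
p-value = P(T ≥ 2.47) ≈ 0.0096
Since p ≈ 0.0096 < α = 0.02, reject H0; the data support H1.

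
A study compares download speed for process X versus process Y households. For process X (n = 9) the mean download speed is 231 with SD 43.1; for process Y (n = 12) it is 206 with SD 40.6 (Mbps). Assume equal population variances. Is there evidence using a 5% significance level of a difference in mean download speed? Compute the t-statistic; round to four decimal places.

Let group 1 = process X, group 2 = process Y. H0: μ_1 = μ_2; H1: μ_1 ≠ μ_2 (two-sample pooled-variance t-test, two-sided).
s_p² = [(9−1)·43.1² + (12−1)·40.6²]/(9+12−2) = 1736.47
t = (231 − 206)/√[1736.47·(1/9 + 1/12)] = 1.3605
df = n₁ + n₂ − 2 = 19
Two-sided p-value ≈ 0.190
Since p ≈ 0.190 > α = 0.05, fail to reject H0; the data do not provide sufficient evidence against H0.

1.3605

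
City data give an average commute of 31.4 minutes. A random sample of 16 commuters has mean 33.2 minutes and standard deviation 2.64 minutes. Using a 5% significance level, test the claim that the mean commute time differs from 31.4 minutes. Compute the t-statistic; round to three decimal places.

2.727

H0: μ = 31.4; H1: μ ≠ 31.4 (one-sample t-test, two-sided).
t = (x̄ − μ₀)/(s/√n) = (33.2 − 31.4)/(2.64/√16) = 2.727
df = n − 1 = 15
Two-sided p-value ≈ 0.016
Since p ≈ 0.016 < α = 0.05, reject H0; the data support H1.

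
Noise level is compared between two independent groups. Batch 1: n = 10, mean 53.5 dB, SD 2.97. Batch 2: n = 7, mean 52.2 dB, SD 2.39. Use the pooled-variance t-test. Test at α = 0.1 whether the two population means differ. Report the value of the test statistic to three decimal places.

0.958

Let group 1 = batch 1, group 2 = batch 2. H0: μ_1 = μ_2; H1: μ_1 ≠ μ_2 (two-sample pooled-variance t-test, two-sided).
s_p² = [(10−1)·2.97² + (7−1)·2.39²]/(10+7−2) = 7.57738
t = (53.5 − 52.2)/√[7.57738·(1/10 + 1/7)] = 0.958
df = n₁ + n₂ − 2 = 15
Two-sided p-value ≈ 0.3531
Since p ≈ 0.3531 > α = 0.1, fail to reject H0; the evidence is not statistically significant.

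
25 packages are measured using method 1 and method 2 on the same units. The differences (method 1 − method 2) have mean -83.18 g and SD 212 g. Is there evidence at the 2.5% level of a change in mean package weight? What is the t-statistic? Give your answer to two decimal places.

-1.96

H0: μ_d = 0; H1: μ_d ≠ 0 (paired t-test on the differences, two-sided).
t = d̄/(s_d/√n) = -83.18/(212/√25) = -1.96
df = n − 1 = 24
Two-sided p-value ≈ 0.0615
Since p ≈ 0.0615 > α = 0.025, fail to reject H0; the evidence is not statistically significant.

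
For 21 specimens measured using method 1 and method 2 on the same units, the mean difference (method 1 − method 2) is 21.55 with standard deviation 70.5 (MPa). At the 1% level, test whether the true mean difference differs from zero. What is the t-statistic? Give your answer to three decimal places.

1.401

H0: μ_d = 0; H1: μ_d ≠ 0 (paired t-test on the differences, two-sided).
t = d̄/(s_d/√n) = 21.55/(70.5/√21) = 1.401
df = n − 1 = 20
Two-sided p-value ≈ 0.1766
Since p ≈ 0.1766 > α = 0.01, fail to reject H0; the evidence is not statistically significant.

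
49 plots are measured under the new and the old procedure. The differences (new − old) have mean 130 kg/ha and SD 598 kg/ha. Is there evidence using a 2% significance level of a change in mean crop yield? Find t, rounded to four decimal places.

H0: μ_d = 0; H1: μ_d ≠ 0 (paired t-test on the differences, two-sided).
t = d̄/(s_d/√n) = 130/(598/√49) = 1.5217
df = n − 1 = 48
Two-sided p-value ≈ 0.1346
Since p ≈ 0.1346 > α = 0.02, fail to reject H0; the evidence is not statistically significant.

1.5217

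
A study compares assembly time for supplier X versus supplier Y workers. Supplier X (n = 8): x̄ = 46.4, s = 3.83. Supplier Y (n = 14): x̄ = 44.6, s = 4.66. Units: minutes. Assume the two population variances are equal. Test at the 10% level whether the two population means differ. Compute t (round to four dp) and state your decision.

Let group 1 = supplier X, group 2 = supplier Y. H0: μ_1 = μ_2; H1: μ_1 ≠ μ_2 (two-sample pooled-variance t-test, two-sided).
s_p² = [(8−1)·3.83² + (14−1)·4.66²]/(8+14−2) = 19.2493
t = (46.4 − 44.6)/√[19.2493·(1/8 + 1/14)] = 0.9257
df = n₁ + n₂ − 2 = 20
Two-sided p-value ≈ 0.3656
Since p ≈ 0.3656 > α = 0.1, fail to reject H0; the data do not provide sufficient evidence against H0.

t = 0.9257; fail to reject H0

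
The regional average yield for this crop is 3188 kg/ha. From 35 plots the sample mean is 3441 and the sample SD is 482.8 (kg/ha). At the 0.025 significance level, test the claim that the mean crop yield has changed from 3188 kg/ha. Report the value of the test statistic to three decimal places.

3.100

H0: μ = 3188; H1: μ ≠ 3188 (one-sample t-test, two-sided).
t = (x̄ − μ₀)/(s/√n) = (3441 − 3188)/(482.8/√35) = 3.100
df = n − 1 = 34
Two-sided p-value ≈ 0.0039
Since p ≈ 0.0039 < α = 0.025, reject H0; the data support H1.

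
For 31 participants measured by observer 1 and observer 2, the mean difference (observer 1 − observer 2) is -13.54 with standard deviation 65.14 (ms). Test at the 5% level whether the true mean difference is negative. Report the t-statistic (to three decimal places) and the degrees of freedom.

t = -1.157, df = 30

H0: μ_d = 0; H1: μ_d < 0 (paired t-test on the differences, left-tailed).
t = d̄/(s_d/√n) = -13.54/(65.14/√31) = -1.157
df = n − 1 = 30
p-value = P(T ≤ -1.157) ≈ 0.128
Since p ≈ 0.128 > α = 0.05, fail to reject H0; the evidence is not statistically significant.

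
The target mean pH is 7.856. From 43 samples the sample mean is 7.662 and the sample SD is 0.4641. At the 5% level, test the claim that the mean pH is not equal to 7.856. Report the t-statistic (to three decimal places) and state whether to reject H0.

t = -2.741; reject H0

H0: μ = 7.856; H1: μ ≠ 7.856 (one-sample t-test, two-sided).
t = (x̄ − μ₀)/(s/√n) = (7.662 − 7.856)/(0.4641/√43) = -2.741
df = n − 1 = 42
Two-sided p-value ≈ 0.0090
Since p ≈ 0.0090 < α = 0.05, reject H0; the evidence is statistically significant.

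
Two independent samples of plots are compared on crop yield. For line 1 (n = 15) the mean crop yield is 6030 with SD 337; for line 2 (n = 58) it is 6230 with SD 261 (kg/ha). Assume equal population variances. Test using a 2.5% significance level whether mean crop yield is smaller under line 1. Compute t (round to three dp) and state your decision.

Let group 1 = line 1, group 2 = line 2. H0: μ_1 = μ_2; H1: μ_1 < μ_2 (two-sample pooled-variance t-test, left-tailed).
s_p² = [(15−1)·337² + (58−1)·261²]/(15+58−2) = 77082.6
t = (6030 − 6230)/√[77082.6·(1/15 + 1/58)] = -2.487
df = n₁ + n₂ − 2 = 71
p-value = P(T ≤ -2.487) ≈ 0.008
Since p ≈ 0.008 < α = 0.025, reject H0; the evidence is statistically significant.

t = -2.487; reject H0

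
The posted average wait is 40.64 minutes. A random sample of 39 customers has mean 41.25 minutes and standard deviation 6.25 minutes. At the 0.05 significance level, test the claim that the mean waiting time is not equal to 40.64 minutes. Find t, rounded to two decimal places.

H0: μ = 40.64; H1: μ ≠ 40.64 (one-sample t-test, two-sided).
t = (x̄ − μ₀)/(s/√n) = (41.25 − 40.64)/(6.25/√39) = 0.61
df = n − 1 = 38
Two-sided p-value ≈ 0.546
Since p ≈ 0.546 > α = 0.05, fail to reject H0; the evidence is not statistically significant.

0.61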